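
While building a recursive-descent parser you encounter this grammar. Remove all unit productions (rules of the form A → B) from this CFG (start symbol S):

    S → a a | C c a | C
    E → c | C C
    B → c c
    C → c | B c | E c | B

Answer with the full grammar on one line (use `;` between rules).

S → c c | c | B c | E c | a a | C c a; E → c | C C; B → c c; C → c c | c | B c | E c

Unit pairs: C ⇒* {B}; S ⇒* {B, C}.
For each unit pair (A, B), copy every non-unit production of B to A, then drop all unit productions.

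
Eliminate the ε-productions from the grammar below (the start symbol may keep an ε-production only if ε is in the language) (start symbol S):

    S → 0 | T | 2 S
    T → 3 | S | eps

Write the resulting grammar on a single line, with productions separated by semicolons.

S → 0 | T | 2 S | 2 | eps; T → 3 | S

The nullable symbols are {S, T}.
ε ∈ L(G) since S is nullable, so keep S → ε.
Add the nullable-subset variants: S → 2 S gives 2 S | 2.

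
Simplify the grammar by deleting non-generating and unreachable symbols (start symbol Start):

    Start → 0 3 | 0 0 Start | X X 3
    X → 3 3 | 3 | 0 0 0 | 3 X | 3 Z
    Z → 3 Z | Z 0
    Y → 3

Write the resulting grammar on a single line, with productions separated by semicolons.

Generating nonterminals: {Start, X, Y}.
Reachable from Start after that: {Start, X}.
Removed useless symbols: {Y, Z} and every production mentioning them.

Start → 0 3 | 0 0 Start | X X 3; X → 3 3 | 3 | 0 0 0 | 3 X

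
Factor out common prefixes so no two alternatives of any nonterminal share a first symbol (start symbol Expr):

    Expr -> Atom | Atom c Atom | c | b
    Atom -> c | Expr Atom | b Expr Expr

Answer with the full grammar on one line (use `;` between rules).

Expr has alternatives sharing prefix 'Atom': factor to Expr → Atom Expr1 with Expr1 → ε | c Atom.

Expr -> c | b | Atom Expr1; Atom -> c | Expr Atom | b Expr Expr; Expr1 -> ε | c Atom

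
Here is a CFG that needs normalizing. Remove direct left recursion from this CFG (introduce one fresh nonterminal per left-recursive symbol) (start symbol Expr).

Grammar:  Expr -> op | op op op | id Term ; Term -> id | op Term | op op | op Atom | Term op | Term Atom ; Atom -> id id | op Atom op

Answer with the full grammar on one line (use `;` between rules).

Expr -> op | op op op | id Term; Term -> id Term1 | op Term Term1 | op op Term1 | op Atom Term1; Atom -> id id | op Atom op; Term1 -> op Term1 | Atom Term1 | ε

Left recursion appears on Term.
For Term: α = {op, Atom}, β = {id, op Term, op op, op Atom}. Rewrite as Term → β Term1 and Term1 → α Term1 | ε.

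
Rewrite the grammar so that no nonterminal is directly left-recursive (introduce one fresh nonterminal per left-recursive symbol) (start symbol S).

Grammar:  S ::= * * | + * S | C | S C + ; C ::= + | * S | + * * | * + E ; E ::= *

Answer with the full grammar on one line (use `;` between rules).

S is directly left-recursive.
For S: α = {C +}, β = {* *, + * S, C}. Rewrite as S → β S' and S' → α S' | ε.

S ::= * * S' | + * S S' | C S'; C ::= + | * S | + * * | * + E; E ::= *; S' ::= C + S' | ε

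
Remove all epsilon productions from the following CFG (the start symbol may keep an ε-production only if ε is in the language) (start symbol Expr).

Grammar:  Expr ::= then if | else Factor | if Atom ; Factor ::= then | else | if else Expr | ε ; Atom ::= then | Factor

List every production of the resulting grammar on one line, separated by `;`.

Expr ::= then if | else Factor | else | if Atom | if; Factor ::= then | else | if else Expr; Atom ::= then | Factor

Nullable nonterminals: {Atom, Factor}.
ε ∉ L(G), so no ε-production is kept.
For each production, add variants omitting each subset of nullable occurrences: Expr → else Factor gives else Factor | else. Expr → if Atom gives if Atom | if.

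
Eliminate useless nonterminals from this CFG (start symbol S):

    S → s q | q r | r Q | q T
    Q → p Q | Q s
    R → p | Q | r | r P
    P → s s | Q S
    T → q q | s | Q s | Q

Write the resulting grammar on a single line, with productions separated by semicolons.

S → s q | q r | q T; T → q q | s

Generating nonterminals: {P, R, S, T}.
Reachable from S after that: {S, T}.
Removed useless symbols: {P, Q, R} and every production mentioning them.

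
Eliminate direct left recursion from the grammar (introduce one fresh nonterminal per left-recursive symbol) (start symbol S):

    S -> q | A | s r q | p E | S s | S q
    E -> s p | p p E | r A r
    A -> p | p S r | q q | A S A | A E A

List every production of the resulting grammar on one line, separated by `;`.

Left recursion appears on S, A.
For S: α = {s, q}, β = {q, A, s r q, p E}. Rewrite as S → β S' and S' → α S' | ε.
For A: α = {S A, E A}, β = {p, p S r, q q}. Rewrite as A → β A' and A' → α A' | ε.

S -> q S' | A S' | s r q S' | p E S'; E -> s p | p p E | r A r; A -> p A' | p S r A' | q q A'; S' -> s S' | q S' | ε; A' -> S A A' | E A A' | ε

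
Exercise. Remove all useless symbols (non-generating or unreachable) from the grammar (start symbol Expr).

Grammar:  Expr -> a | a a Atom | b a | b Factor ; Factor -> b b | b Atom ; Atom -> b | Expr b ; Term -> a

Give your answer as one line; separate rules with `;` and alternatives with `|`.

Expr -> a | a a Atom | b a | b Factor; Factor -> b b | b Atom; Atom -> b | Expr b

Generating nonterminals: {Atom, Expr, Factor, Term}.
Reachable from Expr after that: {Atom, Expr, Factor}.
Removed useless symbols: {Term} and every production mentioning them.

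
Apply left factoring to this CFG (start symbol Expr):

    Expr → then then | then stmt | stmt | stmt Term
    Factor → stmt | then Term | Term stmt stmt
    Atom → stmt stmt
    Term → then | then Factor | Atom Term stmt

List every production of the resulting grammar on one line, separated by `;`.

Expr → then Expr1 | stmt Expr2; Factor → stmt | then Term | Term stmt stmt; Atom → stmt stmt; Term → Atom Term stmt | then Term1; Expr1 → then | stmt; Expr2 → epsilon | Term; Term1 → epsilon | Factor

Expr has alternatives sharing prefix 'then': factor to Expr → then Expr1 with Expr1 → then | stmt.
Expr has alternatives sharing prefix 'stmt': factor to Expr → stmt Expr2 with Expr2 → ε | Term.
Term has alternatives sharing prefix 'then': factor to Term → then Term1 with Term1 → ε | Factor.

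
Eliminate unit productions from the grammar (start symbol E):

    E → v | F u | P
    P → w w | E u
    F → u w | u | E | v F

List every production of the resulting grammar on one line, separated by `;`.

E → v | F u | w w | E u; P → w w | E u; F → v | F u | u w | u | v F | w w | E u

Unit pairs: E ⇒* {P}; F ⇒* {E, P}.
Replace each nonterminal's rules with the union of the non-unit rules of every nonterminal it unit-derives.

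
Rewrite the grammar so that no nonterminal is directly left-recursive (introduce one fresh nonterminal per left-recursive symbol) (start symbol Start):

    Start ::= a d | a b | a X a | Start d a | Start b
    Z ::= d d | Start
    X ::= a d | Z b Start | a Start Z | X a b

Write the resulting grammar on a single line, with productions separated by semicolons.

Directly left-recursive nonterminals: Start, X.
For Start: α = {d a, b}, β = {a d, a b, a X a}. Rewrite as Start → β Start1 and Start1 → α Start1 | ε.
For X: α = {a b}, β = {a d, Z b Start, a Start Z}. Rewrite as X → β X1 and X1 → α X1 | ε.

Start ::= a d Start1 | a b Start1 | a X a Start1; Z ::= d d | Start; X ::= a d X1 | Z b Start X1 | a Start Z X1; Start1 ::= d a Start1 | b Start1 | epsilon; X1 ::= a b X1 | epsilon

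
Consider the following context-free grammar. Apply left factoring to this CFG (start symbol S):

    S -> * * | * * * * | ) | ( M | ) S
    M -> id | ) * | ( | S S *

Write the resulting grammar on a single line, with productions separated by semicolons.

S -> ( M | * * S' | ) S''; M -> id | ) * | ( | S S *; S' -> ε | * *; S'' -> ε | S

S has alternatives sharing prefix '* *': factor to S → * * S' with S' → ε | * *.
S has alternatives sharing prefix ')': factor to S → ) S'' with S'' → ε | S.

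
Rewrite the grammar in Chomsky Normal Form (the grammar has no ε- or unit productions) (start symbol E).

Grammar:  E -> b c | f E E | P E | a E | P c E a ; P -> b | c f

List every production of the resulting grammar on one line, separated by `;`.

E -> X1 X2 | X3 Y1 | P E | X4 E | P Y2; P -> b | X2 X3; X1 -> b; X2 -> c; X3 -> f; X4 -> a; Y1 -> E E; Y2 -> X2 Y3; Y3 -> E X4

Introduce a nonterminal for each terminal appearing in a rule of length ≥ 2: X1 → b, X2 → c, X3 → f, X4 → a.
Binarize each right-hand side of length ≥ 3 by chaining fresh nonterminals (Y1, Y2, …): affected rules were E → X3 E E; E → P X2 E X4.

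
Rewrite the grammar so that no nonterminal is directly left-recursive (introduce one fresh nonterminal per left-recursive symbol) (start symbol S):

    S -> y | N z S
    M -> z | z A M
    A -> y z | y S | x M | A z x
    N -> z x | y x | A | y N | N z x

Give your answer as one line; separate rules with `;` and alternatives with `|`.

A, N are directly left-recursive.
For A: α = {z x}, β = {y z, y S, x M}. Rewrite as A → β A' and A' → α A' | ε.
For N: α = {z x}, β = {z x, y x, A, y N}. Rewrite as N → β N' and N' → α N' | ε.

S -> y | N z S; M -> z | z A M; A -> y z A' | y S A' | x M A'; N -> z x N' | y x N' | A N' | y N N'; A' -> z x A' | ε; N' -> z x N' | ε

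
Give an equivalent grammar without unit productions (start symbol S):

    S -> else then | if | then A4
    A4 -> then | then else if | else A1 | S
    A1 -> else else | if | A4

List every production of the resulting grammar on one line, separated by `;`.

Unit pairs: A1 ⇒* {A4, S}; A4 ⇒* {S}.
For each unit pair (A, B), copy every non-unit production of B to A, then drop all unit productions.

S -> else then | if | then A4; A4 -> then | then else if | else A1 | else then | if | then A4; A1 -> then | then else if | else A1 | else else | if | else then | then A4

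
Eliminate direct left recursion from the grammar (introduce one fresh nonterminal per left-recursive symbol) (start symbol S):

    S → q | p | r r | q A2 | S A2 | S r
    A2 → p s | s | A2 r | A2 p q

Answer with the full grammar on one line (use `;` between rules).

S → q S' | p S' | r r S' | q A2 S'; A2 → p s A2' | s A2'; S' → A2 S' | r S' | ε; A2' → r A2' | p q A2' | ε

Left recursion appears on S, A2.
For S: α = {A2, r}, β = {q, p, r r, q A2}. Rewrite as S → β S' and S' → α S' | ε.
For A2: α = {r, p q}, β = {p s, s}. Rewrite as A2 → β A2' and A2' → α A2' | ε.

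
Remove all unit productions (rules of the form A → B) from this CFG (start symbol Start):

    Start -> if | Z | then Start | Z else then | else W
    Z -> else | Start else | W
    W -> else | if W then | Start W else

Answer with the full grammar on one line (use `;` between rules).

Start -> else | Start else | if | then Start | Z else then | else W | if W then | Start W else; Z -> else | Start else | if W then | Start W else; W -> else | if W then | Start W else

Unit pairs: Start ⇒* {W, Z}; Z ⇒* {W}.
For each unit pair (A, B), copy every non-unit production of B to A, then drop all unit productions.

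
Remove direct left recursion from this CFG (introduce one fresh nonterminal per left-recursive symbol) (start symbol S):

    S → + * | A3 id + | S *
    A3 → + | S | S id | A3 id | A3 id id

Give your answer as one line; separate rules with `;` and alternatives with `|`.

Directly left-recursive nonterminals: S, A3.
For S: α = {*}, β = {+ *, A3 id +}. Rewrite as S → β S' and S' → α S' | ε.
For A3: α = {id, id id}, β = {+, S, S id}. Rewrite as A3 → β A3' and A3' → α A3' | ε.

S → + * S' | A3 id + S'; A3 → + A3' | S A3' | S id A3'; S' → * S' | ε; A3' → id A3' | id id A3' | ε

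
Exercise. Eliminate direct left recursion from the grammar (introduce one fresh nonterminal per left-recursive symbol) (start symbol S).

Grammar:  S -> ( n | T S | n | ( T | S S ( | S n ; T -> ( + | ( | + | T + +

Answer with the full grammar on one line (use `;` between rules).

S, T are directly left-recursive.
For S: α = {S (, n}, β = {( n, T S, n, ( T}. Rewrite as S → β S' and S' → α S' | ε.
For T: α = {+ +}, β = {( +, (, +}. Rewrite as T → β T' and T' → α T' | ε.

S -> ( n S' | T S S' | n S' | ( T S'; T -> ( + T' | ( T' | + T'; S' -> S ( S' | n S' | eps; T' -> + + T' | eps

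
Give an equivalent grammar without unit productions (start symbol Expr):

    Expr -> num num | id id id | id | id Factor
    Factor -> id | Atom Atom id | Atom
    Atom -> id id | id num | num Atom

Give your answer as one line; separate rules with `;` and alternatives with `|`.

Unit pairs: Factor ⇒* {Atom}.
For each unit pair (A, B), copy every non-unit production of B to A, then drop all unit productions.

Expr -> num num | id id id | id | id Factor; Factor -> id id | id num | num Atom | id | Atom Atom id; Atom -> id id | id num | num Atom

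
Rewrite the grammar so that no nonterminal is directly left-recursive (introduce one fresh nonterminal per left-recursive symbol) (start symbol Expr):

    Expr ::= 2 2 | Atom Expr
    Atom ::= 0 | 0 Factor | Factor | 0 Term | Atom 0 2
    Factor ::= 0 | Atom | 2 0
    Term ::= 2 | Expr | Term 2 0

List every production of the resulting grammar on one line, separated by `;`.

Expr ::= 2 2 | Atom Expr; Atom ::= 0 Atom1 | 0 Factor Atom1 | Factor Atom1 | 0 Term Atom1; Factor ::= 0 | Atom | 2 0; Term ::= 2 Term1 | Expr Term1; Atom1 ::= 0 2 Atom1 | ε; Term1 ::= 2 0 Term1 | ε

Left recursion appears on Atom, Term.
For Atom: α = {0 2}, β = {0, 0 Factor, Factor, 0 Term}. Rewrite as Atom → β Atom1 and Atom1 → α Atom1 | ε.
For Term: α = {2 0}, β = {2, Expr}. Rewrite as Term → β Term1 and Term1 → α Term1 | ε.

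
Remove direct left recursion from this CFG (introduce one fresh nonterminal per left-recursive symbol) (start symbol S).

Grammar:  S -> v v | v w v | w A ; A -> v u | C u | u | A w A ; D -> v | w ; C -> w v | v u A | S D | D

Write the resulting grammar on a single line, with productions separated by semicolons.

A is directly left-recursive.
For A: α = {w A}, β = {v u, C u, u}. Rewrite as A → β A' and A' → α A' | ε.

S -> v v | v w v | w A; A -> v u A' | C u A' | u A'; D -> v | w; C -> w v | v u A | S D | D; A' -> w A A' | ε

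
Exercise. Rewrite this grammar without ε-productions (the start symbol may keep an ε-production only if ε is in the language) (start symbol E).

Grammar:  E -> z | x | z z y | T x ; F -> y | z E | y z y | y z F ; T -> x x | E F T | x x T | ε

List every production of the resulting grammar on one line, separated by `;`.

E -> z | x | z z y | T x; F -> y | z E | y z y | y z F; T -> x x | E F T | E F | x x T

The nullable symbols are {T}.
ε ∉ L(G), so no ε-production is kept.
Add the nullable-subset variants: T → E F T gives E F T | E F.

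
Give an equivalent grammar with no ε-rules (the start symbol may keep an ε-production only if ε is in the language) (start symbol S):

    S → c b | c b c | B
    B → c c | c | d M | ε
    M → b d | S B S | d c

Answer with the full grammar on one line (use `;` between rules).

S → c b | c b c | B | ε; B → c c | c | d M | d; M → b d | S B S | S B | S S | S | B S | B | d c

Nullable set = {B, M, S}.
ε ∈ L(G) since S is nullable, so keep S → ε.
Expand every rule over subsets of its nullable positions: B → d M gives d M | d. M → S B S gives S B S | S B | S S | S | B S | B.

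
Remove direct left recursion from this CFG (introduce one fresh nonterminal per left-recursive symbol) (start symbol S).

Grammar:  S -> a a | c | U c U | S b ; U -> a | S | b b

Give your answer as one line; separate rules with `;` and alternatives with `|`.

Left recursion appears on S.
For S: α = {b}, β = {a a, c, U c U}. Rewrite as S → β S' and S' → α S' | ε.

S -> a a S' | c S' | U c U S'; U -> a | S | b b; S' -> b S' | ε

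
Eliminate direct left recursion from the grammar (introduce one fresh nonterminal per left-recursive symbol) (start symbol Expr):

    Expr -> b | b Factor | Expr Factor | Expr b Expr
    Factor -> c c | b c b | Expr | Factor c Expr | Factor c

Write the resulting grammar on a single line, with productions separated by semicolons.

Left recursion appears on Expr, Factor.
For Expr: α = {Factor, b Expr}, β = {b, b Factor}. Rewrite as Expr → β Expr1 and Expr1 → α Expr1 | ε.
For Factor: α = {c Expr, c}, β = {c c, b c b, Expr}. Rewrite as Factor → β Factor1 and Factor1 → α Factor1 | ε.

Expr -> b Expr1 | b Factor Expr1; Factor -> c c Factor1 | b c b Factor1 | Expr Factor1; Expr1 -> Factor Expr1 | b Expr Expr1 | eps; Factor1 -> c Expr Factor1 | c Factor1 | eps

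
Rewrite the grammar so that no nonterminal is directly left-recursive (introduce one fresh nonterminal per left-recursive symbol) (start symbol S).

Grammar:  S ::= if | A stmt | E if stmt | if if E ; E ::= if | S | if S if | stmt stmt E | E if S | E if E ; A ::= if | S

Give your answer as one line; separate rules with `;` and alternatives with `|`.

Left recursion appears on E.
For E: α = {if S, if E}, β = {if, S, if S if, stmt stmt E}. Rewrite as E → β E' and E' → α E' | ε.

S ::= if | A stmt | E if stmt | if if E; E ::= if E' | S E' | if S if E' | stmt stmt E E'; A ::= if | S; E' ::= if S E' | if E E' | ε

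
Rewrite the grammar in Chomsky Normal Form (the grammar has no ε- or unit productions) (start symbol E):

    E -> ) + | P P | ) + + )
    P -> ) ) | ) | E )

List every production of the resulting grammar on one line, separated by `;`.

E -> X1 X2 | P P | X1 Y1; P -> X1 X1 | ) | E X1; X1 -> ); X2 -> +; Y1 -> X2 Y2; Y2 -> X2 X1

Introduce a nonterminal for each terminal appearing in a rule of length ≥ 2: X1 → ), X2 → +.
Binarize each right-hand side of length ≥ 3 by chaining fresh nonterminals (Y1, Y2, …): affected rules were E → X1 X2 X2 X1.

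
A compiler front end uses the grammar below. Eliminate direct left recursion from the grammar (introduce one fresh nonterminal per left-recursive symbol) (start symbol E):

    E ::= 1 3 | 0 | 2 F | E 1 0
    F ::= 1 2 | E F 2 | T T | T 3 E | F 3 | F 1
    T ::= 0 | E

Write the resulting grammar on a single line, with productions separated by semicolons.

E ::= 1 3 E' | 0 E' | 2 F E'; F ::= 1 2 F' | E F 2 F' | T T F' | T 3 E F'; T ::= 0 | E; E' ::= 1 0 E' | ε; F' ::= 3 F' | 1 F' | ε

E, F are directly left-recursive.
For E: α = {1 0}, β = {1 3, 0, 2 F}. Rewrite as E → β E' and E' → α E' | ε.
For F: α = {3, 1}, β = {1 2, E F 2, T T, T 3 E}. Rewrite as F → β F' and F' → α F' | ε.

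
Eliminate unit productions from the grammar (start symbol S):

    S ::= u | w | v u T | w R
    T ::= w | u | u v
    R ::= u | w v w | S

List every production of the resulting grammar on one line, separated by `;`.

Unit pairs: R ⇒* {S}.
For every A with A ⇒* B via unit rules, add B's non-unit alternatives to A; then delete every rule of the form X → Y.

S ::= u | w | v u T | w R; T ::= w | u | u v; R ::= u | w | v u T | w R | w v w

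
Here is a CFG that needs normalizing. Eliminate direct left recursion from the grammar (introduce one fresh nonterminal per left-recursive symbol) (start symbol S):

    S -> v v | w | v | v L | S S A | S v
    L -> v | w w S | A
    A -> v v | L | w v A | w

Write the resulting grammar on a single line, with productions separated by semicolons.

S is directly left-recursive.
For S: α = {S A, v}, β = {v v, w, v, v L}. Rewrite as S → β S' and S' → α S' | ε.

S -> v v S' | w S' | v S' | v L S'; L -> v | w w S | A; A -> v v | L | w v A | w; S' -> S A S' | v S' | ε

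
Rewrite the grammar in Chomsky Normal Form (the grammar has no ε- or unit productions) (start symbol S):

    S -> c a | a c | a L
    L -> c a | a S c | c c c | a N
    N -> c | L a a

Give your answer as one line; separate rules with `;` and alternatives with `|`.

S -> X1 X2 | X2 X1 | X2 L; L -> X1 X2 | X2 Y1 | X1 Y2 | X2 N; N -> c | L Y3; X1 -> c; X2 -> a; Y1 -> S X1; Y2 -> X1 X1; Y3 -> X2 X2

Introduce a nonterminal for each terminal appearing in a rule of length ≥ 2: X1 → c, X2 → a.
Binarize each right-hand side of length ≥ 3 by chaining fresh nonterminals (Y1, Y2, …): affected rules were L → X2 S X1; L → X1 X1 X1; N → L X2 X2.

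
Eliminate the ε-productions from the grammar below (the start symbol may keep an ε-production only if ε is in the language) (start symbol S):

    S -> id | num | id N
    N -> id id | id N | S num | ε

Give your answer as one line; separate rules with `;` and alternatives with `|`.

The nullable symbols are {N}.
ε ∉ L(G), so no ε-production is kept.
Add the nullable-subset variants: N → id N gives id N | id.

S -> id | num | id N; N -> id id | id N | id | S num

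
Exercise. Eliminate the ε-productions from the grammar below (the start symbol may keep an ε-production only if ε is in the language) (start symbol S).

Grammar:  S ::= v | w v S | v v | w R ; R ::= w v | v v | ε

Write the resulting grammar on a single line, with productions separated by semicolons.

S ::= v | w v S | v v | w R | w; R ::= w v | v v

Nullable nonterminals: {R}.
ε ∉ L(G), so no ε-production is kept.
Expand every rule over subsets of its nullable positions: S → w R gives w R | w.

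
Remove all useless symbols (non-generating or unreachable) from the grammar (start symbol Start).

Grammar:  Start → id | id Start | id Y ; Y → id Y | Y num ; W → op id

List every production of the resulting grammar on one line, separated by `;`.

Generating nonterminals: {Start, W}.
Reachable from Start after that: {Start}.
Removed useless symbols: {W, Y} and every production mentioning them.

Start → id | id Start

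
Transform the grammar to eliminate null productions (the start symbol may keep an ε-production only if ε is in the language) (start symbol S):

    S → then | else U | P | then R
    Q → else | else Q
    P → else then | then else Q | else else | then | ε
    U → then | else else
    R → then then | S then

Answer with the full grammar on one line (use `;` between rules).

The nullable symbols are {P, S}.
ε ∈ L(G) since S is nullable, so keep S → ε.
Expand every rule over subsets of its nullable positions: R → S then gives S then | then.

S → then | else U | P | then R | ε; Q → else | else Q; P → else then | then else Q | else else | then; U → then | else else; R → then then | S then | then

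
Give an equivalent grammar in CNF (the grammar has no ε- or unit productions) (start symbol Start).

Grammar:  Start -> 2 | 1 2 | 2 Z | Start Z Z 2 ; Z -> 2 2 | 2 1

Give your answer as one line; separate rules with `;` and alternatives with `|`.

Start -> 2 | X1 X2 | X2 Z | Start Y1; Z -> X2 X2 | X2 X1; X1 -> 1; X2 -> 2; Y1 -> Z Y2; Y2 -> Z X2

Introduce a nonterminal for each terminal appearing in a rule of length ≥ 2: X1 → 1, X2 → 2.
Binarize each right-hand side of length ≥ 3 by chaining fresh nonterminals (Y1, Y2, …): affected rules were Start → Start Z Z X2.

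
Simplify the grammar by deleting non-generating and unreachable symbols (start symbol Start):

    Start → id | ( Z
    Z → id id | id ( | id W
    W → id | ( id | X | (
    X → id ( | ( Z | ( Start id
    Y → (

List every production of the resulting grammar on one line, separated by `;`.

Start → id | ( Z; Z → id id | id ( | id W; W → id | ( id | X | (; X → id ( | ( Z | ( Start id

Generating nonterminals: {Start, W, X, Y, Z}.
Reachable from Start after that: {Start, W, X, Z}.
Removed useless symbols: {Y} and every production mentioning them.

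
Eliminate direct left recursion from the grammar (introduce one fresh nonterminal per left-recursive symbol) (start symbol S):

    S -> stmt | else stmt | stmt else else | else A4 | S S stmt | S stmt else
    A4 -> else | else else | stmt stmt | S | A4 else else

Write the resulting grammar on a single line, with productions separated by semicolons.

Left recursion appears on S, A4.
For S: α = {S stmt, stmt else}, β = {stmt, else stmt, stmt else else, else A4}. Rewrite as S → β S' and S' → α S' | ε.
For A4: α = {else else}, β = {else, else else, stmt stmt, S}. Rewrite as A4 → β A4' and A4' → α A4' | ε.

S -> stmt S' | else stmt S' | stmt else else S' | else A4 S'; A4 -> else A4' | else else A4' | stmt stmt A4' | S A4'; S' -> S stmt S' | stmt else S' | epsilon; A4' -> else else A4' | epsilon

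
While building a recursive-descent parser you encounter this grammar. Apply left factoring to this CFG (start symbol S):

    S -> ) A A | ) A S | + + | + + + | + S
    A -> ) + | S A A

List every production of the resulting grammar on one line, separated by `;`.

S -> + S' | ) A S''; A -> ) + | S A A; S' -> S | + S'''; S'' -> A | S; S''' -> ε | +

S has alternatives sharing prefix '+': factor to S → + S' with S' → + | + + | S.
S has alternatives sharing prefix ') A': factor to S → ) A S'' with S'' → A | S.
S' has alternatives sharing prefix '+': factor to S' → + S''' with S''' → ε | +.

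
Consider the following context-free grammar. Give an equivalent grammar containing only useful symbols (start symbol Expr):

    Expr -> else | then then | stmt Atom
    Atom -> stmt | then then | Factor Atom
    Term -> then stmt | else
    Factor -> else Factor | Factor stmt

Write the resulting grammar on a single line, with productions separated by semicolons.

Expr -> else | then then | stmt Atom; Atom -> stmt | then then

Generating nonterminals: {Atom, Expr, Term}.
Reachable from Expr after that: {Atom, Expr}.
Removed useless symbols: {Factor, Term} and every production mentioning them.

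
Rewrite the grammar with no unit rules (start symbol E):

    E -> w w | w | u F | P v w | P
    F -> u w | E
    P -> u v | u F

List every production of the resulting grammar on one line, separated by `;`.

Unit pairs: E ⇒* {P}; F ⇒* {E, P}.
For every A with A ⇒* B via unit rules, add B's non-unit alternatives to A; then delete every rule of the form X → Y.

E -> w w | w | u F | P v w | u v; F -> w w | w | u F | P v w | u w | u v; P -> u v | u F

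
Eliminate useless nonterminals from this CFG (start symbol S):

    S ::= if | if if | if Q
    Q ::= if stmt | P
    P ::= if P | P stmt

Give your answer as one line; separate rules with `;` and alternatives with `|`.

S ::= if | if if | if Q; Q ::= if stmt

Generating nonterminals: {Q, S}.
Reachable from S after that: {Q, S}.
Removed useless symbols: {P} and every production mentioning them.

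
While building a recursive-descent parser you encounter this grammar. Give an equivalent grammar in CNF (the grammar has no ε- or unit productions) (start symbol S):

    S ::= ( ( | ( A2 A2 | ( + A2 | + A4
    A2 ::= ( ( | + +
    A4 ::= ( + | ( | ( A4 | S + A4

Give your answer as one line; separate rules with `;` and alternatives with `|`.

S ::= X1 X1 | X1 Y1 | X1 Y2 | X2 A4; A2 ::= X1 X1 | X2 X2; A4 ::= X1 X2 | ( | X1 A4 | S Y3; X1 ::= (; X2 ::= +; Y1 ::= A2 A2; Y2 ::= X2 A2; Y3 ::= X2 A4

Introduce a nonterminal for each terminal appearing in a rule of length ≥ 2: X1 → (, X2 → +.
Binarize each right-hand side of length ≥ 3 by chaining fresh nonterminals (Y1, Y2, …): affected rules were S → X1 A2 A2; S → X1 X2 A2; A4 → S X2 A4.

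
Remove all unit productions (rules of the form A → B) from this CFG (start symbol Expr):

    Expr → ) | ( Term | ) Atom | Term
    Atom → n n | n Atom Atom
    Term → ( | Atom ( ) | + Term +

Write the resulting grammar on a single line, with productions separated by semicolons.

Expr → ( | Atom ( ) | + Term + | ) | ( Term | ) Atom; Atom → n n | n Atom Atom; Term → ( | Atom ( ) | + Term +

Unit pairs: Expr ⇒* {Term}.
For every A with A ⇒* B via unit rules, add B's non-unit alternatives to A; then delete every rule of the form X → Y.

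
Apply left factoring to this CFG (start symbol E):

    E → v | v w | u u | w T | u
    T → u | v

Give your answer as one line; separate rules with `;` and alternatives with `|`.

E has alternatives sharing prefix 'v': factor to E → v E' with E' → ε | w.
E has alternatives sharing prefix 'u': factor to E → u E'' with E'' → u | ε.

E → w T | v E' | u E''; T → u | v; E' → eps | w; E'' → u | eps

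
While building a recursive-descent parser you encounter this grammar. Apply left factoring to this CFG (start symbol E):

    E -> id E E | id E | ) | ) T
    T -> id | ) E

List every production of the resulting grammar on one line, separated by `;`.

E -> id E E' | ) E''; T -> id | ) E; E' -> E | ε; E'' -> ε | T

E has alternatives sharing prefix 'id E': factor to E → id E E' with E' → E | ε.
E has alternatives sharing prefix ')': factor to E → ) E'' with E'' → ε | T.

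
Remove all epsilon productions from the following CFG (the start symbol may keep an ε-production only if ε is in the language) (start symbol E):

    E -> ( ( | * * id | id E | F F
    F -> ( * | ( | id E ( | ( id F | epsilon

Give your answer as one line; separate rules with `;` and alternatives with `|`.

E -> ( ( | * * id | id E | id | F F | F | epsilon; F -> ( * | ( | id E ( | id ( | ( id F | ( id

The nullable symbols are {E, F}.
ε ∈ L(G) since E is nullable, so keep E → ε.
Add the nullable-subset variants: E → id E gives id E | id. E → F F gives F F | F. F → id E ( gives id E ( | id (. F → ( id F gives ( id F | ( id.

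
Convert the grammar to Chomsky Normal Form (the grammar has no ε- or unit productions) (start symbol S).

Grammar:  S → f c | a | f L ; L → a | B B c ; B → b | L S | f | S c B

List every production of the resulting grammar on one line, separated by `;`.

S → X1 X2 | a | X1 L; L → a | B Y1; B → b | L S | f | S Y2; X1 → f; X2 → c; Y1 → B X2; Y2 → X2 B

Introduce a nonterminal for each terminal appearing in a rule of length ≥ 2: X1 → f, X2 → c.
Binarize each right-hand side of length ≥ 3 by chaining fresh nonterminals (Y1, Y2, …): affected rules were L → B B X2; B → S X2 B.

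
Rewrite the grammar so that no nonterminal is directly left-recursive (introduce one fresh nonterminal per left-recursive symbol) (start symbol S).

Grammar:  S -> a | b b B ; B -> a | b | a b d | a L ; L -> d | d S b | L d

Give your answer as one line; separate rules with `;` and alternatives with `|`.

S -> a | b b B; B -> a | b | a b d | a L; L -> d L' | d S b L'; L' -> d L' | epsilon

L is directly left-recursive.
For L: α = {d}, β = {d, d S b}. Rewrite as L → β L' and L' → α L' | ε.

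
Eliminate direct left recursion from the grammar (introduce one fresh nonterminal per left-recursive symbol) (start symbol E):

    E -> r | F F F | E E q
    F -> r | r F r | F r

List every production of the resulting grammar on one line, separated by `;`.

E -> r E' | F F F E'; F -> r F' | r F r F'; E' -> E q E' | ε; F' -> r F' | ε

E, F are directly left-recursive.
For E: α = {E q}, β = {r, F F F}. Rewrite as E → β E' and E' → α E' | ε.
For F: α = {r}, β = {r, r F r}. Rewrite as F → β F' and F' → α F' | ε.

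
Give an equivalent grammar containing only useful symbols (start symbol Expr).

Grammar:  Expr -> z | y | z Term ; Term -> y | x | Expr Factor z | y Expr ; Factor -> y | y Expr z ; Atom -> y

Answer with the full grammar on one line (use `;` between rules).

Generating nonterminals: {Atom, Expr, Factor, Term}.
Reachable from Expr after that: {Expr, Factor, Term}.
Removed useless symbols: {Atom} and every production mentioning them.

Expr -> z | y | z Term; Term -> y | x | Expr Factor z | y Expr; Factor -> y | y Expr z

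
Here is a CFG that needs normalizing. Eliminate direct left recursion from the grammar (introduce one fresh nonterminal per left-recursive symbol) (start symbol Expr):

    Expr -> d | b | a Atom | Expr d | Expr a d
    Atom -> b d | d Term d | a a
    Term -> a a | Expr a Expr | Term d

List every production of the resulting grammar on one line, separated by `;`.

Left recursion appears on Expr, Term.
For Expr: α = {d, a d}, β = {d, b, a Atom}. Rewrite as Expr → β Expr1 and Expr1 → α Expr1 | ε.
For Term: α = {d}, β = {a a, Expr a Expr}. Rewrite as Term → β Term1 and Term1 → α Term1 | ε.

Expr -> d Expr1 | b Expr1 | a Atom Expr1; Atom -> b d | d Term d | a a; Term -> a a Term1 | Expr a Expr Term1; Expr1 -> d Expr1 | a d Expr1 | ε; Term1 -> d Term1 | ε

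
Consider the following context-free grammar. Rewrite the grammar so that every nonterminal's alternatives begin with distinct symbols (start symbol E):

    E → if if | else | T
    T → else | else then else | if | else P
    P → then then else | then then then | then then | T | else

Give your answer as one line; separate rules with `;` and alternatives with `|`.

E → if if | else | T; T → if | else T'; P → T | else | then then P'; T' → ε | then else | P; P' → else | then | ε

T has alternatives sharing prefix 'else': factor to T → else T' with T' → ε | then else | P.
P has alternatives sharing prefix 'then then': factor to P → then then P' with P' → else | then | ε.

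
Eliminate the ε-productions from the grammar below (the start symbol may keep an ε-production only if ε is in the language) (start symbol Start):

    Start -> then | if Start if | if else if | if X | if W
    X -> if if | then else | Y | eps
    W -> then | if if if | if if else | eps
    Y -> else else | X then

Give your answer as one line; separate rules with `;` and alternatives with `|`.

Nullable nonterminals: {W, X}.
ε ∉ L(G), so no ε-production is kept.
Expand every rule over subsets of its nullable positions: Start → if X gives if X | if. Y → X then gives X then | then.

Start -> then | if Start if | if else if | if X | if | if W; X -> if if | then else | Y; W -> then | if if if | if if else; Y -> else else | X then | then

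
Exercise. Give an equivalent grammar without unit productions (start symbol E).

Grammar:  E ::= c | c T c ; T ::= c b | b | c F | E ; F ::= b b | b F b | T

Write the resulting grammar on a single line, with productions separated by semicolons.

E ::= c | c T c; T ::= c | c T c | c b | b | c F; F ::= c | c T c | b b | b F b | c b | b | c F

Unit pairs: F ⇒* {E, T}; T ⇒* {E}.
For every A with A ⇒* B via unit rules, add B's non-unit alternatives to A; then delete every rule of the form X → Y.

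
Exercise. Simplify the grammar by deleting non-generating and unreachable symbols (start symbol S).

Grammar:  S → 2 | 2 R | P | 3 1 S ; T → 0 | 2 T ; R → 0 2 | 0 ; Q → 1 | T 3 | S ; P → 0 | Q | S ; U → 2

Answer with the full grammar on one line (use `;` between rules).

S → 2 | 2 R | P | 3 1 S; T → 0 | 2 T; R → 0 2 | 0; Q → 1 | T 3 | S; P → 0 | Q | S

Generating nonterminals: {P, Q, R, S, T, U}.
Reachable from S after that: {P, Q, R, S, T}.
Removed useless symbols: {U} and every production mentioning them.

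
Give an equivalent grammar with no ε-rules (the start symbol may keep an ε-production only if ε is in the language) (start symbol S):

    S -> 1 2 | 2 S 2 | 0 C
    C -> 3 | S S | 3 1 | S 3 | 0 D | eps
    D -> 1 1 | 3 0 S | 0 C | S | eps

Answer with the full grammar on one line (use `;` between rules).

S -> 1 2 | 2 S 2 | 0 C | 0; C -> 3 | S S | 3 1 | S 3 | 0 D | 0; D -> 1 1 | 3 0 S | 0 C | 0 | S

Nullable set = {C, D}.
ε ∉ L(G), so no ε-production is kept.
Expand every rule over subsets of its nullable positions: S → 0 C gives 0 C | 0. C → 0 D gives 0 D | 0. D → 0 C gives 0 C | 0.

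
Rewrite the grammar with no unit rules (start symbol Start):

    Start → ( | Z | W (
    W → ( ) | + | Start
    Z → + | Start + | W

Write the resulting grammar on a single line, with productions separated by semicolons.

Start → + | Start + | ( | W ( | ( ); W → + | Start + | ( | W ( | ( ); Z → + | Start + | ( | W ( | ( )

Unit pairs: Start ⇒* {W, Z}; W ⇒* {Start, Z}; Z ⇒* {Start, W}.
Replace each nonterminal's rules with the union of the non-unit rules of every nonterminal it unit-derives.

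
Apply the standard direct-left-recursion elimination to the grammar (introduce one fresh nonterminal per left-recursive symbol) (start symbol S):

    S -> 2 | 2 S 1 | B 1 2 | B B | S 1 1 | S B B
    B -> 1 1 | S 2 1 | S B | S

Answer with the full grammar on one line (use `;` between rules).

S -> 2 S' | 2 S 1 S' | B 1 2 S' | B B S'; B -> 1 1 | S 2 1 | S B | S; S' -> 1 1 S' | B B S' | ε

Directly left-recursive nonterminal: S.
For S: α = {1 1, B B}, β = {2, 2 S 1, B 1 2, B B}. Rewrite as S → β S' and S' → α S' | ε.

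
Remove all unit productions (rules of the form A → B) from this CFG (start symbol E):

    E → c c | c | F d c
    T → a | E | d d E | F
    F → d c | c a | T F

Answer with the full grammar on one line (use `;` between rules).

E → c c | c | F d c; T → c c | c | F d c | d c | c a | T F | a | d d E; F → d c | c a | T F

Unit pairs: T ⇒* {E, F}.
For each unit pair (A, B), copy every non-unit production of B to A, then drop all unit productions.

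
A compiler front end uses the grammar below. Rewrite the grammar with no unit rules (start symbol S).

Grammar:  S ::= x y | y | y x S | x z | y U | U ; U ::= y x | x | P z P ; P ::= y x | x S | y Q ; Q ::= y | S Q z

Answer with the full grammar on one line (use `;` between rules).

S ::= y x | x | P z P | x y | y | y x S | x z | y U; U ::= y x | x | P z P; P ::= y x | x S | y Q; Q ::= y | S Q z

Unit pairs: S ⇒* {U}.
For each unit pair (A, B), copy every non-unit production of B to A, then drop all unit productions.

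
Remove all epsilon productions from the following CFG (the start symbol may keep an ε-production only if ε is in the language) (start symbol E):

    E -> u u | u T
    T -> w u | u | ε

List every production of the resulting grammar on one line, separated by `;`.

E -> u u | u T | u; T -> w u | u

Nullable set = {T}.
ε ∉ L(G), so no ε-production is kept.
Expand every rule over subsets of its nullable positions: E → u T gives u T | u.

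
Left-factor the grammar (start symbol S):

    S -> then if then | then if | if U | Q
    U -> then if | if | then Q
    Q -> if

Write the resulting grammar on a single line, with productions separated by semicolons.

S -> if U | Q | then if S'; U -> if | then U'; Q -> if; S' -> then | ε; U' -> if | Q

S has alternatives sharing prefix 'then if': factor to S → then if S' with S' → then | ε.
U has alternatives sharing prefix 'then': factor to U → then U' with U' → if | Q.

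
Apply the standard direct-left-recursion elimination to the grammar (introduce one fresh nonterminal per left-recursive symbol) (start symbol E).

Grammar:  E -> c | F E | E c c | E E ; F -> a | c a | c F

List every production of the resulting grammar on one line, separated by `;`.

E is directly left-recursive.
For E: α = {c c, E}, β = {c, F E}. Rewrite as E → β E' and E' → α E' | ε.

E -> c E' | F E E'; F -> a | c a | c F; E' -> c c E' | E E' | ε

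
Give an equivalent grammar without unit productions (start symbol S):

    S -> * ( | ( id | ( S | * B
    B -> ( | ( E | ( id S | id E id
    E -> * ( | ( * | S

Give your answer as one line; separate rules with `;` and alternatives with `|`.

Unit pairs: E ⇒* {S}.
For every A with A ⇒* B via unit rules, add B's non-unit alternatives to A; then delete every rule of the form X → Y.

S -> * ( | ( id | ( S | * B; B -> ( | ( E | ( id S | id E id; E -> * ( | ( * | ( id | ( S | * B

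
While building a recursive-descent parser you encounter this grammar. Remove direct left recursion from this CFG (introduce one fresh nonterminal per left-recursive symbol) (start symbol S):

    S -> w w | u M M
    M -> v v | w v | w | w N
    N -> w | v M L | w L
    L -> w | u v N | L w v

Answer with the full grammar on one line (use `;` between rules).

Directly left-recursive nonterminal: L.
For L: α = {w v}, β = {w, u v N}. Rewrite as L → β L' and L' → α L' | ε.

S -> w w | u M M; M -> v v | w v | w | w N; N -> w | v M L | w L; L -> w L' | u v N L'; L' -> w v L' | ε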